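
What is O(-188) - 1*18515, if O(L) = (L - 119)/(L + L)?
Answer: -6961333/376 ≈ -18514.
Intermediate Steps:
O(L) = (-119 + L)/(2*L) (O(L) = (-119 + L)/((2*L)) = (-119 + L)*(1/(2*L)) = (-119 + L)/(2*L))
O(-188) - 1*18515 = (½)*(-119 - 188)/(-188) - 1*18515 = (½)*(-1/188)*(-307) - 18515 = 307/376 - 18515 = -6961333/376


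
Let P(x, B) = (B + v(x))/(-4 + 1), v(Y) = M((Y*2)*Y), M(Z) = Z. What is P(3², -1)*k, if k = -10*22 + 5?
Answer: 34615/3 ≈ 11538.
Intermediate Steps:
k = -215 (k = -220 + 5 = -215)
v(Y) = 2*Y² (v(Y) = (Y*2)*Y = (2*Y)*Y = 2*Y²)
P(x, B) = -2*x²/3 - B/3 (P(x, B) = (B + 2*x²)/(-4 + 1) = (B + 2*x²)/(-3) = (B + 2*x²)*(-⅓) = -2*x²/3 - B/3)
P(3², -1)*k = (-2*(3²)²/3 - ⅓*(-1))*(-215) = (-⅔*9² + ⅓)*(-215) = (-⅔*81 + ⅓)*(-215) = (-54 + ⅓)*(-215) = -161/3*(-215) = 34615/3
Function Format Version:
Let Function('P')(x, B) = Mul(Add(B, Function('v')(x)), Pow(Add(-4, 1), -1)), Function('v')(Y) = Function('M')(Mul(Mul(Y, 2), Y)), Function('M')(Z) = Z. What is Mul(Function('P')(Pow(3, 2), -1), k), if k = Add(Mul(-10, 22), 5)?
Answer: Rational(34615, 3) ≈ 11538.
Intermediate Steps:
k = -215 (k = Add(-220, 5) = -215)
Function('v')(Y) = Mul(2, Pow(Y, 2)) (Function('v')(Y) = Mul(Mul(Y, 2), Y) = Mul(Mul(2, Y), Y) = Mul(2, Pow(Y, 2)))
Function('P')(x, B) = Add(Mul(Rational(-2, 3), Pow(x, 2)), Mul(Rational(-1, 3), B)) (Function('P')(x, B) = Mul(Add(B, Mul(2, Pow(x, 2))), Pow(Add(-4, 1), -1)) = Mul(Add(B, Mul(2, Pow(x, 2))), Pow(-3, -1)) = Mul(Add(B, Mul(2, Pow(x, 2))), Rational(-1, 3)) = Add(Mul(Rational(-2, 3), Pow(x, 2)), Mul(Rational(-1, 3), B)))
Mul(Function('P')(Pow(3, 2), -1), k) = Mul(Add(Mul(Rational(-2, 3), Pow(Pow(3, 2), 2)), Mul(Rational(-1, 3), -1)), -215) = Mul(Add(Mul(Rational(-2, 3), Pow(9, 2)), Rational(1, 3)), -215) = Mul(Add(Mul(Rational(-2, 3), 81), Rational(1, 3)), -215) = Mul(Add(-54, Rational(1, 3)), -215) = Mul(Rational(-161, 3), -215) = Rational(34615, 3)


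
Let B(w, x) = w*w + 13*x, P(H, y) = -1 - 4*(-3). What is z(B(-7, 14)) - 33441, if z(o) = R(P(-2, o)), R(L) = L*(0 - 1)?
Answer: -33452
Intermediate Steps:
P(H, y) = 11 (P(H, y) = -1 + 12 = 11)
B(w, x) = w² + 13*x
R(L) = -L (R(L) = L*(-1) = -L)
z(o) = -11 (z(o) = -1*11 = -11)
z(B(-7, 14)) - 33441 = -11 - 33441 = -33452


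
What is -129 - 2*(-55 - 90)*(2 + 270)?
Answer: 78751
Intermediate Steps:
-129 - 2*(-55 - 90)*(2 + 270) = -129 - 2*(-145*272) = -129 - 2*(-39440) = -129 - 1*(-78880) = -129 + 78880 = 78751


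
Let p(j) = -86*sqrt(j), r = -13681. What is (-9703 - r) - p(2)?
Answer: 3978 + 86*sqrt(2) ≈ 4099.6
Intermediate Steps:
(-9703 - r) - p(2) = (-9703 - 1*(-13681)) - (-86)*sqrt(2) = (-9703 + 13681) + 86*sqrt(2) = 3978 + 86*sqrt(2)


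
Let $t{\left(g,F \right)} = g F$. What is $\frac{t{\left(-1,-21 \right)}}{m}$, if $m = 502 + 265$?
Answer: $\frac{21}{767} \approx 0.027379$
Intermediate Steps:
$t{\left(g,F \right)} = F g$
$m = 767$
$\frac{t{\left(-1,-21 \right)}}{m} = \frac{\left(-21\right) \left(-1\right)}{767} = 21 \cdot \frac{1}{767} = \frac{21}{767}$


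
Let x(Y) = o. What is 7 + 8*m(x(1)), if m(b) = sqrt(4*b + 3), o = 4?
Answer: 7 + 8*sqrt(19) ≈ 41.871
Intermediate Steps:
x(Y) = 4
m(b) = sqrt(3 + 4*b)
7 + 8*m(x(1)) = 7 + 8*sqrt(3 + 4*4) = 7 + 8*sqrt(3 + 16) = 7 + 8*sqrt(19)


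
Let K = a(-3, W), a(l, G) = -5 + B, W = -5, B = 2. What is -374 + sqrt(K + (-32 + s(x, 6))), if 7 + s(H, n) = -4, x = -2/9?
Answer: -374 + I*sqrt(46) ≈ -374.0 + 6.7823*I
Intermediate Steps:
x = -2/9 (x = -2*1/9 = -2/9 ≈ -0.22222)
s(H, n) = -11 (s(H, n) = -7 - 4 = -11)
a(l, G) = -3 (a(l, G) = -5 + 2 = -3)
K = -3
-374 + sqrt(K + (-32 + s(x, 6))) = -374 + sqrt(-3 + (-32 - 11)) = -374 + sqrt(-3 - 43) = -374 + sqrt(-46) = -374 + I*sqrt(46)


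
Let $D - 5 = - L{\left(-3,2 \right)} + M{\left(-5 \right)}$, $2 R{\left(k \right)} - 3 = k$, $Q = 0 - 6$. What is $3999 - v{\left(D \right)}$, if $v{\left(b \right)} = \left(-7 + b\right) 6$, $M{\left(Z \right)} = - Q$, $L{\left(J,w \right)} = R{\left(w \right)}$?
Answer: $3990$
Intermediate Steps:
$Q = -6$ ($Q = 0 - 6 = -6$)
$R{\left(k \right)} = \frac{3}{2} + \frac{k}{2}$
$L{\left(J,w \right)} = \frac{3}{2} + \frac{w}{2}$
$M{\left(Z \right)} = 6$ ($M{\left(Z \right)} = \left(-1\right) \left(-6\right) = 6$)
$D = \frac{17}{2}$ ($D = 5 + \left(- (\frac{3}{2} + \frac{1}{2} \cdot 2) + 6\right) = 5 + \left(- (\frac{3}{2} + 1) + 6\right) = 5 + \left(\left(-1\right) \frac{5}{2} + 6\right) = 5 + \left(- \frac{5}{2} + 6\right) = 5 + \frac{7}{2} = \frac{17}{2} \approx 8.5$)
$v{\left(b \right)} = -42 + 6 b$
$3999 - v{\left(D \right)} = 3999 - \left(-42 + 6 \cdot \frac{17}{2}\right) = 3999 - \left(-42 + 51\right) = 3999 - 9 = 3990$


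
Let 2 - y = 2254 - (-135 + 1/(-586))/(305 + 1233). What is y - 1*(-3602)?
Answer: 1216632689/901268 ≈ 1349.9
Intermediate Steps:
y = -2029734647/901268 (y = 2 - (2254 - (-135 + 1/(-586))/(305 + 1233)) = 2 - (2254 - (-135 - 1/586)/1538) = 2 - (2254 - (-79111)/(586*1538)) = 2 - (2254 - 1*(-79111/901268)) = 2 - (2254 + 79111/901268) = 2 - 1*2031537183/901268 = 2 - 2031537183/901268 = -2029734647/901268 ≈ -2252.1)
y - 1*(-3602) = -2029734647/901268 - 1*(-3602) = -2029734647/901268 + 3602 = 1216632689/901268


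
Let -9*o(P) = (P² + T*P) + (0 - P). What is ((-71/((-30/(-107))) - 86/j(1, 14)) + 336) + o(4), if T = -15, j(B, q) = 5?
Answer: 709/10 ≈ 70.900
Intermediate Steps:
o(P) = -P²/9 + 16*P/9 (o(P) = -((P² - 15*P) + (0 - P))/9 = -((P² - 15*P) - P)/9 = -(P² - 16*P)/9 = -P²/9 + 16*P/9)
((-71/((-30/(-107))) - 86/j(1, 14)) + 336) + o(4) = ((-71/((-30/(-107))) - 86/5) + 336) + (⅑)*4*(16 - 1*4) = ((-71/((-30*(-1/107))) - 86*⅕) + 336) + (⅑)*4*(16 - 4) = ((-71/30/107 - 86/5) + 336) + (⅑)*4*12 = ((-71*107/30 - 86/5) + 336) + 16/3 = ((-7597/30 - 86/5) + 336) + 16/3 = (-8113/30 + 336) + 16/3 = 1967/30 + 16/3 = 709/10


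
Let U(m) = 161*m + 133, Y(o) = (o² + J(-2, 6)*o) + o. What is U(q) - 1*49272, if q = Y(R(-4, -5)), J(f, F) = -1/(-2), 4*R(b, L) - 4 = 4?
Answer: -48012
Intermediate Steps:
R(b, L) = 2 (R(b, L) = 1 + (¼)*4 = 1 + 1 = 2)
J(f, F) = ½ (J(f, F) = -1*(-½) = ½)
Y(o) = o² + 3*o/2 (Y(o) = (o² + o/2) + o = o² + 3*o/2)
q = 7 (q = (½)*2*(3 + 2*2) = (½)*2*(3 + 4) = (½)*2*7 = 7)
U(m) = 133 + 161*m
U(q) - 1*49272 = (133 + 161*7) - 1*49272 = (133 + 1127) - 49272 = 1260 - 49272 = -48012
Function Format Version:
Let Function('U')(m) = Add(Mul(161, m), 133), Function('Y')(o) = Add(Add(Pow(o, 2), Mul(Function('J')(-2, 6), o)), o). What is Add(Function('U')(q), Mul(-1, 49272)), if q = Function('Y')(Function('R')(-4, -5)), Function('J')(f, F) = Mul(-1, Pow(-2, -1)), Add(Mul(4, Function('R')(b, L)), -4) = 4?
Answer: -48012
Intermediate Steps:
Function('R')(b, L) = 2 (Function('R')(b, L) = Add(1, Mul(Rational(1, 4), 4)) = Add(1, 1) = 2)
Function('J')(f, F) = Rational(1, 2) (Function('J')(f, F) = Mul(-1, Rational(-1, 2)) = Rational(1, 2))
Function('Y')(o) = Add(Pow(o, 2), Mul(Rational(3, 2), o)) (Function('Y')(o) = Add(Add(Pow(o, 2), Mul(Rational(1, 2), o)), o) = Add(Pow(o, 2), Mul(Rational(3, 2), o)))
q = 7 (q = Mul(Rational(1, 2), 2, Add(3, Mul(2, 2))) = Mul(Rational(1, 2), 2, Add(3, 4)) = Mul(Rational(1, 2), 2, 7) = 7)
Function('U')(m) = Add(133, Mul(161, m))
Add(Function('U')(q), Mul(-1, 49272)) = Add(Add(133, Mul(161, 7)), Mul(-1, 49272)) = Add(Add(133, 1127), -49272) = Add(1260, -49272) = -48012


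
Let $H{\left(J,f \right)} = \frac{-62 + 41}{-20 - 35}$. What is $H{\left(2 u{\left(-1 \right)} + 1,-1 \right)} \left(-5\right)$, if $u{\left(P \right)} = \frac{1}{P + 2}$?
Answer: $- \frac{21}{11} \approx -1.9091$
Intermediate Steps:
$u{\left(P \right)} = \frac{1}{2 + P}$
$H{\left(J,f \right)} = \frac{21}{55}$ ($H{\left(J,f \right)} = - \frac{21}{-55} = \left(-21\right) \left(- \frac{1}{55}\right) = \frac{21}{55}$)
$H{\left(2 u{\left(-1 \right)} + 1,-1 \right)} \left(-5\right) = \frac{21}{55} \left(-5\right) = - \frac{21}{11}$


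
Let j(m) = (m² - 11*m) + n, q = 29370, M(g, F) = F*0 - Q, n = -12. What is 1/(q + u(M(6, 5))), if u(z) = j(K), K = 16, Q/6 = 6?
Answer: 1/29438 ≈ 3.3970e-5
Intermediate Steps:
Q = 36 (Q = 6*6 = 36)
M(g, F) = -36 (M(g, F) = F*0 - 1*36 = 0 - 36 = -36)
j(m) = -12 + m² - 11*m (j(m) = (m² - 11*m) - 12 = -12 + m² - 11*m)
u(z) = 68 (u(z) = -12 + 16² - 11*16 = -12 + 256 - 176 = 68)
1/(q + u(M(6, 5))) = 1/(29370 + 68) = 1/29438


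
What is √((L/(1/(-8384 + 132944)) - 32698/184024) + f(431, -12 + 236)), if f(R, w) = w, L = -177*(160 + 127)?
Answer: I*√13392532146038143823/46006 ≈ 79546.0*I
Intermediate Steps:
L = -50799 (L = -177*287 = -50799)
√((L/(1/(-8384 + 132944)) - 32698/184024) + f(431, -12 + 236)) = √((-50799/(1/(-8384 + 132944)) - 32698/184024) + (-12 + 236)) = √((-50799/(1/124560) - 32698*1/184024) + 224) = √((-50799/1/124560 - 16349/92012) + 224) = √((-50799*124560 - 16349/92012) + 224) = √((-6327523440 - 16349/92012) + 224) = √(-582208086777629/92012 + 224) = √(-582208066166941/92012) = I*√13392532146038143823/46006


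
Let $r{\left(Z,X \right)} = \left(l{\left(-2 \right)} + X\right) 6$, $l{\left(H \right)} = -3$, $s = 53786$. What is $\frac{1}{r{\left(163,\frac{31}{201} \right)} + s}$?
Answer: $\frac{67}{3602518} \approx 1.8598 \cdot 10^{-5}$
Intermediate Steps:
$r{\left(Z,X \right)} = -18 + 6 X$ ($r{\left(Z,X \right)} = \left(-3 + X\right) 6 = -18 + 6 X$)
$\frac{1}{r{\left(163,\frac{31}{201} \right)} + s} = \frac{1}{\left(-18 + 6 \cdot \frac{31}{201}\right) + 53786} = \frac{1}{\left(-18 + \frac{62}{67}\right) + 53786} = \frac{1}{- \frac{1144}{67} + 53786} = \frac{1}{\frac{3602518}{67}} = \frac{67}{3602518}$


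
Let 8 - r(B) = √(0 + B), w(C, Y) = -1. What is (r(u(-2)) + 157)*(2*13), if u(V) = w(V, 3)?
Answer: 4290 - 26*I ≈ 4290.0 - 26.0*I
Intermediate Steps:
u(V) = -1
r(B) = 8 - √B (r(B) = 8 - √(0 + B) = 8 - √B)
(r(u(-2)) + 157)*(2*13) = ((8 - √(-1)) + 157)*(2*13) = ((8 - I) + 157)*26 = (165 - I)*26 = 4290 - 26*I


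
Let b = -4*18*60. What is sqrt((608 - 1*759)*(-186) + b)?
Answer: sqrt(23766) ≈ 154.16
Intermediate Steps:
b = -4320 (b = -72*60 = -4320)
sqrt((608 - 1*759)*(-186) + b) = sqrt((608 - 1*759)*(-186) - 4320) = sqrt((608 - 759)*(-186) - 4320) = sqrt(-151*(-186) - 4320) = sqrt(28086 - 4320) = sqrt(23766)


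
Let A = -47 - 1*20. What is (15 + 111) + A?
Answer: 59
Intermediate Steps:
A = -67 (A = -47 - 20 = -67)
(15 + 111) + A = (15 + 111) - 67 = 126 - 67 = 59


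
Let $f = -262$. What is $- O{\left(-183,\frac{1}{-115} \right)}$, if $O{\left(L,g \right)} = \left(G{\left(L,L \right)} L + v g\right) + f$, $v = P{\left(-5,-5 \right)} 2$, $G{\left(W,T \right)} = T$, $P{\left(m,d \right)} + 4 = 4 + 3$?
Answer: $- \frac{3821099}{115} \approx -33227.0$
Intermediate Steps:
$P{\left(m,d \right)} = 3$ ($P{\left(m,d \right)} = -4 + \left(4 + 3\right) = -4 + 7 = 3$)
$v = 6$ ($v = 3 \cdot 2 = 6$)
$O{\left(L,g \right)} = -262 + L^{2} + 6 g$ ($O{\left(L,g \right)} = \left(L L + 6 g\right) - 262 = \left(L^{2} + 6 g\right) - 262 = -262 + L^{2} + 6 g$)
$- O{\left(-183,\frac{1}{-115} \right)} = - (-262 + \left(-183\right)^{2} + \frac{6}{-115}) = - (-262 + 33489 + 6 \left(- \frac{1}{115}\right)) = - (-262 + 33489 - \frac{6}{115}) = \left(-1\right) \frac{3821099}{115} = - \frac{3821099}{115}$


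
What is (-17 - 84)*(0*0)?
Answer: 0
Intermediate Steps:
(-17 - 84)*(0*0) = -101*0 = 0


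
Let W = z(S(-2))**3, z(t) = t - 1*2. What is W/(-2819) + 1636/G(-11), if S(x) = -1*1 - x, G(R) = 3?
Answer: 4611887/8457 ≈ 545.33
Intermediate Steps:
S(x) = -1 - x
z(t) = -2 + t (z(t) = t - 2 = -2 + t)
W = -1 (W = (-2 + (-1 - 1*(-2)))**3 = (-2 + (-1 + 2))**3 = (-2 + 1)**3 = (-1)**3 = -1)
W/(-2819) + 1636/G(-11) = -1/(-2819) + 1636/3 = -1*(-1/2819) + 1636*(1/3) = 1/2819 + 1636/3 = 4611887/8457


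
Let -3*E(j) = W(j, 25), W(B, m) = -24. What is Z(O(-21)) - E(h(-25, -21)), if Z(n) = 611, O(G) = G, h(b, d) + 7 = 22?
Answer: 603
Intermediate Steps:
h(b, d) = 15 (h(b, d) = -7 + 22 = 15)
E(j) = 8 (E(j) = -1/3*(-24) = 8)
Z(O(-21)) - E(h(-25, -21)) = 611 - 1*8 = 611 - 8 = 603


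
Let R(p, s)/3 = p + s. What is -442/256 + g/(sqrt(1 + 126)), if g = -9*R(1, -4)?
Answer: -221/128 + 81*sqrt(127)/127 ≈ 5.4610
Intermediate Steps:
R(p, s) = 3*p + 3*s (R(p, s) = 3*(p + s) = 3*p + 3*s)
g = 81 (g = -9*(3*1 + 3*(-4)) = -9*(3 - 12) = -9*(-9) = 81)
-442/256 + g/(sqrt(1 + 126)) = -442/256 + 81/(sqrt(1 + 126)) = -442*1/256 + 81/(sqrt(127)) = -221/128 + 81*(sqrt(127)/127) = -221/128 + 81*sqrt(127)/127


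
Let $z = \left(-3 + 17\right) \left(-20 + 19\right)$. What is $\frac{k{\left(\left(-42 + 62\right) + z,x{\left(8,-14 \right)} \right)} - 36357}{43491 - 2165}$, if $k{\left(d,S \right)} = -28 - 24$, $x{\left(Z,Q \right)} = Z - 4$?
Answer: $- \frac{36409}{41326} \approx -0.88102$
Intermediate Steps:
$x{\left(Z,Q \right)} = -4 + Z$
$z = -14$ ($z = 14 \left(-1\right) = -14$)
$k{\left(d,S \right)} = -52$
$\frac{k{\left(\left(-42 + 62\right) + z,x{\left(8,-14 \right)} \right)} - 36357}{43491 - 2165} = \frac{-52 - 36357}{43491 - 2165} = - \frac{36409}{41326}$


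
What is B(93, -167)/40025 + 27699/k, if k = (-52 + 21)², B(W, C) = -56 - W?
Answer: 1108509286/38464025 ≈ 28.819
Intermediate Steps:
k = 961 (k = (-31)² = 961)
B(93, -167)/40025 + 27699/k = (-56 - 1*93)/40025 + 27699/961 = (-56 - 93)*(1/40025) + 27699*(1/961) = -149*1/40025 + 27699/961 = -149/40025 + 27699/961 = 1108509286/38464025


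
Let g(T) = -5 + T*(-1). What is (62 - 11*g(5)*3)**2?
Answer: 153664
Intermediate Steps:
g(T) = -5 - T
(62 - 11*g(5)*3)**2 = (62 - 11*(-5 - 1*5)*3)**2 = (62 - 11*(-5 - 5)*3)**2 = (62 - 11*(-10)*3)**2 = (62 + 110*3)**2 = (62 + 330)**2 = 392**2 = 153664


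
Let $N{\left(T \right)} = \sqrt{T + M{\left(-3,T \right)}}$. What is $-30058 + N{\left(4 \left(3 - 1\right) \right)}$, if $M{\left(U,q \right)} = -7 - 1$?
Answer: $-30058$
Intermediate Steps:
$M{\left(U,q \right)} = -8$ ($M{\left(U,q \right)} = -7 - 1 = -8$)
$N{\left(T \right)} = \sqrt{-8 + T}$ ($N{\left(T \right)} = \sqrt{T - 8} = \sqrt{-8 + T}$)
$-30058 + N{\left(4 \left(3 - 1\right) \right)} = -30058 + \sqrt{-8 + 4 \left(3 - 1\right)} = -30058 + \sqrt{-8 + 4 \cdot 2} = -30058 + \sqrt{-8 + 8} = -30058 + \sqrt{0} = -30058 + 0 = -30058$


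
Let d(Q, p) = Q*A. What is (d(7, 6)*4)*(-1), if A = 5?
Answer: -140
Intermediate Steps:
d(Q, p) = 5*Q (d(Q, p) = Q*5 = 5*Q)
(d(7, 6)*4)*(-1) = ((5*7)*4)*(-1) = (35*4)*(-1) = 140*(-1) = -140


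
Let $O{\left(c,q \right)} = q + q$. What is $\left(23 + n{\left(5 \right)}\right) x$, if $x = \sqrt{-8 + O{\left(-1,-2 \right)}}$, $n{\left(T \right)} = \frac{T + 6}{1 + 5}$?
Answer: $\frac{149 i \sqrt{3}}{3} \approx 86.025 i$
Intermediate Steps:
$O{\left(c,q \right)} = 2 q$
$n{\left(T \right)} = 1 + \frac{T}{6}$ ($n{\left(T \right)} = \frac{6 + T}{6} = \left(6 + T\right) \frac{1}{6} = 1 + \frac{T}{6}$)
$x = 2 i \sqrt{3}$ ($x = \sqrt{-8 + 2 \left(-2\right)} = \sqrt{-8 - 4} = \sqrt{-12} = 2 i \sqrt{3} \approx 3.4641 i$)
$\left(23 + n{\left(5 \right)}\right) x = \left(23 + \left(1 + \frac{1}{6} \cdot 5\right)\right) 2 i \sqrt{3} = \left(23 + \left(1 + \frac{5}{6}\right)\right) 2 i \sqrt{3} = \left(23 + \frac{11}{6}\right) 2 i \sqrt{3} = \frac{149 \cdot 2 i \sqrt{3}}{6} = \frac{149 i \sqrt{3}}{3}$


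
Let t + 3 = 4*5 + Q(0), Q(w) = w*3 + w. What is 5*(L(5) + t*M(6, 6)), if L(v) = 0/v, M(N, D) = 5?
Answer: 425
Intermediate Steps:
Q(w) = 4*w (Q(w) = 3*w + w = 4*w)
L(v) = 0
t = 17 (t = -3 + (4*5 + 4*0) = -3 + (20 + 0) = -3 + 20 = 17)
5*(L(5) + t*M(6, 6)) = 5*(0 + 17*5) = 5*(0 + 85) = 5*85 = 425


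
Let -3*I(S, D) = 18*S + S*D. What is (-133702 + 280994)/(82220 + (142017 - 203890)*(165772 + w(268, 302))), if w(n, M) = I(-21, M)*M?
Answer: -36823/13028143944 ≈ -2.8264e-6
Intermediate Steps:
I(S, D) = -6*S - D*S/3 (I(S, D) = -(18*S + S*D)/3 = -(18*S + D*S)/3 = -6*S - D*S/3)
w(n, M) = M*(126 + 7*M) (w(n, M) = (-⅓*(-21)*(18 + M))*M = (126 + 7*M)*M = M*(126 + 7*M))
(-133702 + 280994)/(82220 + (142017 - 203890)*(165772 + w(268, 302))) = (-133702 + 280994)/(82220 + (142017 - 203890)*(165772 + 7*302*(18 + 302))) = 147292/(82220 - 61873*(165772 + 7*302*320)) = 147292/(82220 - 61873*(165772 + 676480)) = 147292/(82220 - 61873*842252) = 147292/(82220 - 52112657996) = 147292/(-52112575776) = 147292*(-1/52112575776) = -36823/13028143944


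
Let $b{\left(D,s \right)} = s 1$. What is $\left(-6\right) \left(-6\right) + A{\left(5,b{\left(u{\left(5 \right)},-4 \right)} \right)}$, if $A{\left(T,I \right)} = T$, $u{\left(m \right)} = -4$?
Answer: $41$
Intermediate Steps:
$b{\left(D,s \right)} = s$
$\left(-6\right) \left(-6\right) + A{\left(5,b{\left(u{\left(5 \right)},-4 \right)} \right)} = \left(-6\right) \left(-6\right) + 5 = 36 + 5 = 41$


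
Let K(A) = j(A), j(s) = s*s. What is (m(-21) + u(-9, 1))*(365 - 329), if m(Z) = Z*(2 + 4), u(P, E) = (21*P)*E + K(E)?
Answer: -11304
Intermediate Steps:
j(s) = s**2
K(A) = A**2
u(P, E) = E**2 + 21*E*P (u(P, E) = (21*P)*E + E**2 = 21*E*P + E**2 = E**2 + 21*E*P)
m(Z) = 6*Z (m(Z) = Z*6 = 6*Z)
(m(-21) + u(-9, 1))*(365 - 329) = (6*(-21) + 1*(1 + 21*(-9)))*(365 - 329) = (-126 + 1*(1 - 189))*36 = (-126 + 1*(-188))*36 = (-126 - 188)*36 = -314*36 = -11304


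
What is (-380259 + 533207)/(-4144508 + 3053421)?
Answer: -152948/1091087 ≈ -0.14018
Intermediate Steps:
(-380259 + 533207)/(-4144508 + 3053421) = 152948/(-1091087) = 152948*(-1/1091087) = -152948/1091087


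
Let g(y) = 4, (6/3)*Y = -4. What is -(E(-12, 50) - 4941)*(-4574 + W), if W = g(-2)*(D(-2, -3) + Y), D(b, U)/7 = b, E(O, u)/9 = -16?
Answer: -23584230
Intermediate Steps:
Y = -2 (Y = (½)*(-4) = -2)
E(O, u) = -144 (E(O, u) = 9*(-16) = -144)
D(b, U) = 7*b
W = -64 (W = 4*(7*(-2) - 2) = 4*(-14 - 2) = 4*(-16) = -64)
-(E(-12, 50) - 4941)*(-4574 + W) = -(-144 - 4941)*(-4574 - 64) = -(-5085)*(-4638) = -1*23584230 = -23584230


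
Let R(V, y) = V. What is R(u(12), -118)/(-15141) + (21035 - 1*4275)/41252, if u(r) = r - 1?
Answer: 63327347/156149133 ≈ 0.40556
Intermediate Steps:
u(r) = -1 + r
R(u(12), -118)/(-15141) + (21035 - 1*4275)/41252 = (-1 + 12)/(-15141) + (21035 - 1*4275)/41252 = 11*(-1/15141) + (21035 - 4275)*(1/41252) = -11/15141 + 16760*(1/41252) = -11/15141 + 4190/10313 = 63327347/156149133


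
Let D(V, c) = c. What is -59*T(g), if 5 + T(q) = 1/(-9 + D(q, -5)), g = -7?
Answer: 4189/14 ≈ 299.21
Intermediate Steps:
T(q) = -71/14 (T(q) = -5 + 1/(-9 - 5) = -5 + 1/(-14) = -5 - 1/14 = -71/14)
-59*T(g) = -59*(-71/14) = 4189/14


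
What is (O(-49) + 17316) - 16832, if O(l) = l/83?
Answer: 40123/83 ≈ 483.41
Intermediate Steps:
O(l) = l/83 (O(l) = l*(1/83) = l/83)
(O(-49) + 17316) - 16832 = ((1/83)*(-49) + 17316) - 16832 = (-49/83 + 17316) - 16832 = 1437179/83 - 16832 = 40123/83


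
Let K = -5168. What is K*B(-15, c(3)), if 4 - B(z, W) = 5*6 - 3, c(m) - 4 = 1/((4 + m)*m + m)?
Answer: 118864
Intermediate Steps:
c(m) = 4 + 1/(m + m*(4 + m)) (c(m) = 4 + 1/((4 + m)*m + m) = 4 + 1/(m*(4 + m) + m) = 4 + 1/(m + m*(4 + m)))
B(z, W) = -23 (B(z, W) = 4 - (5*6 - 3) = 4 - (30 - 3) = 4 - 1*27 = 4 - 27 = -23)
K*B(-15, c(3)) = -5168*(-23) = 118864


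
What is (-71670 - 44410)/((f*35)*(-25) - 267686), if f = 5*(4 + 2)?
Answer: 7255/18371 ≈ 0.39492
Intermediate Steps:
f = 30 (f = 5*6 = 30)
(-71670 - 44410)/((f*35)*(-25) - 267686) = (-71670 - 44410)/((30*35)*(-25) - 267686) = -116080/(1050*(-25) - 267686) = -116080/(-26250 - 267686) = -116080/(-293936) = -116080*(-1/293936) = 7255/18371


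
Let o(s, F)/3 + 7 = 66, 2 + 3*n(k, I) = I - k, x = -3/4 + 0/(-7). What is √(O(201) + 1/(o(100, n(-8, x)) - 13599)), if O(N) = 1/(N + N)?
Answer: √487856145/449637 ≈ 0.049123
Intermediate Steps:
x = -¾ (x = -3*¼ + 0*(-⅐) = -¾ + 0 = -¾ ≈ -0.75000)
O(N) = 1/(2*N)
n(k, I) = -⅔ - k/3 + I/3 (n(k, I) = -⅔ + (I - k)/3 = -⅔ + (-k/3 + I/3) = -⅔ - k/3 + I/3)
o(s, F) = 177 (o(s, F) = -21 + 3*66 = -21 + 198 = 177)
√(O(201) + 1/(o(100, n(-8, x)) - 13599)) = √((½)/201 + 1/(177 - 13599)) = √((½)*(1/201) + 1/(-13422)) = √(1/402 - 1/13422) = √(1085/449637) = √487856145/449637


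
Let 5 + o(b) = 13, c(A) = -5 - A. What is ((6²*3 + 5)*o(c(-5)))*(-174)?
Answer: -157296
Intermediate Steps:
o(b) = 8 (o(b) = -5 + 13 = 8)
((6²*3 + 5)*o(c(-5)))*(-174) = ((6²*3 + 5)*8)*(-174) = ((36*3 + 5)*8)*(-174) = ((108 + 5)*8)*(-174) = (113*8)*(-174) = 904*(-174) = -157296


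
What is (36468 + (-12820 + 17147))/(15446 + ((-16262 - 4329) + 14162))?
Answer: 40795/9017 ≈ 4.5242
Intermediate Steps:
(36468 + (-12820 + 17147))/(15446 + ((-16262 - 4329) + 14162)) = (36468 + 4327)/(15446 + (-20591 + 14162)) = 40795/(15446 - 6429) = 40795/9017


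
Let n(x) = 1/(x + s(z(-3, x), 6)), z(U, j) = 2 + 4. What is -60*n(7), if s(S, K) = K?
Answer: -60/13 ≈ -4.6154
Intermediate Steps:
z(U, j) = 6
n(x) = 1/(6 + x) (n(x) = 1/(x + 6) = 1/(6 + x))
-60*n(7) = -60/(6 + 7) = -60/13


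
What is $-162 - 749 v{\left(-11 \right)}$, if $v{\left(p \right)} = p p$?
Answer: $-90791$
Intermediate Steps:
$v{\left(p \right)} = p^{2}$
$-162 - 749 v{\left(-11 \right)} = -162 - 749 \left(-11\right)^{2} = -162 - 90629 = -90791$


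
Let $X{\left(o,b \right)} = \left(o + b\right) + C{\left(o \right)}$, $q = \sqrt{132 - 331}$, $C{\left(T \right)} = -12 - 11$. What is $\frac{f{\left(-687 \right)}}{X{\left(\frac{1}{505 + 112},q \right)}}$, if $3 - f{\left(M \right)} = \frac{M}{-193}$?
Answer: $\frac{945564840}{53482849723} + \frac{41114412 i \sqrt{199}}{53482849723} \approx 0.01768 + 0.010844 i$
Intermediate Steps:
$C{\left(T \right)} = -23$ ($C{\left(T \right)} = -12 - 11 = -23$)
$q = i \sqrt{199}$ ($q = \sqrt{-199} = i \sqrt{199} \approx 14.107 i$)
$X{\left(o,b \right)} = -23 + b + o$ ($X{\left(o,b \right)} = \left(o + b\right) - 23 = \left(b + o\right) - 23 = -23 + b + o$)
$f{\left(M \right)} = 3 + \frac{M}{193}$ ($f{\left(M \right)} = 3 - \frac{M}{-193} = 3 - M \left(- \frac{1}{193}\right) = 3 - - \frac{M}{193} = 3 + \frac{M}{193}$)
$\frac{f{\left(-687 \right)}}{X{\left(\frac{1}{505 + 112},q \right)}} = \frac{3 + \frac{1}{193} \left(-687\right)}{-23 + i \sqrt{199} + \frac{1}{505 + 112}} = \frac{3 - \frac{687}{193}}{-23 + i \sqrt{199} + \frac{1}{617}} = - \frac{108}{193 \left(-23 + i \sqrt{199} + \frac{1}{617}\right)} = - \frac{108}{193 \left(- \frac{14190}{617} + i \sqrt{199}\right)}$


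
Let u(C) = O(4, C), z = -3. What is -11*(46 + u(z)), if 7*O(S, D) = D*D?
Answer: -3641/7 ≈ -520.14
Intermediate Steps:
O(S, D) = D²/7 (O(S, D) = (D*D)/7 = D²/7)
u(C) = C²/7
-11*(46 + u(z)) = -11*(46 + (⅐)*(-3)²) = -11*(46 + (⅐)*9) = -11*(46 + 9/7) = -11*331/7 = -3641/7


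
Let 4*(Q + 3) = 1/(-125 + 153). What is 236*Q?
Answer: -19765/28 ≈ -705.89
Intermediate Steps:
Q = -335/112 (Q = -3 + 1/(4*(-125 + 153)) = -3 + (¼)/28 = -3 + (¼)*(1/28) = -3 + 1/112 = -335/112 ≈ -2.9911)
236*Q = 236*(-335/112) = -19765/28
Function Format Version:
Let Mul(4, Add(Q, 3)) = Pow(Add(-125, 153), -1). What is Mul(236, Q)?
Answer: Rational(-19765, 28) ≈ -705.89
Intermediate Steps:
Q = Rational(-335, 112) (Q = Add(-3, Mul(Rational(1, 4), Pow(Add(-125, 153), -1))) = Add(-3, Mul(Rational(1, 4), Pow(28, -1))) = Add(-3, Mul(Rational(1, 4), Rational(1, 28))) = Add(-3, Rational(1, 112)) = Rational(-335, 112) ≈ -2.9911)
Mul(236, Q) = Mul(236, Rational(-335, 112)) = Rational(-19765, 28)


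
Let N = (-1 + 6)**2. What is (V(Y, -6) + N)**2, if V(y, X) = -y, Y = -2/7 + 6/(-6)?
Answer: 33856/49 ≈ 690.94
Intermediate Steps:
Y = -9/7 (Y = -2*1/7 + 6*(-1/6) = -2/7 - 1 = -9/7 ≈ -1.2857)
N = 25 (N = 5**2 = 25)
(V(Y, -6) + N)**2 = (-1*(-9/7) + 25)**2 = (9/7 + 25)**2 = (184/7)**2 = 33856/49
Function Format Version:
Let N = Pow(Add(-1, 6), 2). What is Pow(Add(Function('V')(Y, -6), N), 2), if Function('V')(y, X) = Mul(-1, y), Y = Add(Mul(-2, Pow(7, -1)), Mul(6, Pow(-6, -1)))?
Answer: Rational(33856, 49) ≈ 690.94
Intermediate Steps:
Y = Rational(-9, 7) (Y = Add(Mul(-2, Rational(1, 7)), Mul(6, Rational(-1, 6))) = Add(Rational(-2, 7), -1) = Rational(-9, 7) ≈ -1.2857)
N = 25 (N = Pow(5, 2) = 25)
Pow(Add(Function('V')(Y, -6), N), 2) = Pow(Add(Mul(-1, Rational(-9, 7)), 25), 2) = Pow(Add(Rational(9, 7), 25), 2) = Pow(Rational(184, 7), 2) = Rational(33856, 49)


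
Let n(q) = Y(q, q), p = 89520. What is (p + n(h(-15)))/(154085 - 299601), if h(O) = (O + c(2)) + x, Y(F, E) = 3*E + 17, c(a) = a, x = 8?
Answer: -44761/72758 ≈ -0.61520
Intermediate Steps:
Y(F, E) = 17 + 3*E
h(O) = 10 + O (h(O) = (O + 2) + 8 = (2 + O) + 8 = 10 + O)
n(q) = 17 + 3*q
(p + n(h(-15)))/(154085 - 299601) = (89520 + (17 + 3*(10 - 15)))/(154085 - 299601) = (89520 + (17 + 3*(-5)))/(-145516) = (89520 + (17 - 15))*(-1/145516) = (89520 + 2)*(-1/145516) = 89522*(-1/145516) = -44761/72758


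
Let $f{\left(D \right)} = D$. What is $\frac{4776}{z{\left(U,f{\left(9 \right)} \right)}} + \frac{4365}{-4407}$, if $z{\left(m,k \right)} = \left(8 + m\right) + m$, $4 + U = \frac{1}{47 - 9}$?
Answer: $\frac{133301481}{1469} \approx 90743.0$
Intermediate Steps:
$U = - \frac{151}{38}$ ($U = -4 + \frac{1}{47 - 9} = -4 + \frac{1}{38} = - \frac{151}{38} \approx -3.9737$)
$z{\left(m,k \right)} = 8 + 2 m$
$\frac{4776}{z{\left(U,f{\left(9 \right)} \right)}} + \frac{4365}{-4407} = \frac{4776}{8 + 2 \left(- \frac{151}{38}\right)} + \frac{4365}{-4407} = \frac{4776}{8 - \frac{151}{19}} + 4365 \left(- \frac{1}{4407}\right) = 4776 \frac{1}{\frac{1}{19}} - \frac{1455}{1469} = 4776 \cdot 19 - \frac{1455}{1469} = 90744 - \frac{1455}{1469} = \frac{133301481}{1469}$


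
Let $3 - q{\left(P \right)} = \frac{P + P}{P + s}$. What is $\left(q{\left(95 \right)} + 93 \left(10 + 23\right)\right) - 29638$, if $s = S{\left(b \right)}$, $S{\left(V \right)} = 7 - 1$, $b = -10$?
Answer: $- \frac{2683356}{101} \approx -26568.0$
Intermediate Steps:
$S{\left(V \right)} = 6$
$s = 6$
$q{\left(P \right)} = 3 - \frac{2 P}{6 + P}$ ($q{\left(P \right)} = 3 - \frac{P + P}{P + 6} = 3 - \frac{2 P}{6 + P}$)
$\left(q{\left(95 \right)} + 93 \left(10 + 23\right)\right) - 29638 = \left(\frac{18 + 95}{6 + 95} + 93 \left(10 + 23\right)\right) - 29638 = \left(\frac{1}{101} \cdot 113 + 93 \cdot 33\right) - 29638 = \left(\frac{1}{101} \cdot 113 + 3069\right) - 29638 = \left(\frac{113}{101} + 3069\right) - 29638 = \frac{310082}{101} - 29638 = - \frac{2683356}{101}$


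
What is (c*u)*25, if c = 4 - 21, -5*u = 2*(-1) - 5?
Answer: -595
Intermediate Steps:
u = 7/5 (u = -(2*(-1) - 5)/5 = -(-2 - 5)/5 = -⅕*(-7) = 7/5 ≈ 1.4000)
c = -17
(c*u)*25 = -17*7/5*25 = -119/5*25 = -595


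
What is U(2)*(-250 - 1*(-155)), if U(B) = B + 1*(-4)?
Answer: 190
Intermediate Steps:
U(B) = -4 + B (U(B) = B - 4 = -4 + B)
U(2)*(-250 - 1*(-155)) = (-4 + 2)*(-250 - 1*(-155)) = -2*(-250 + 155) = -2*(-95) = 190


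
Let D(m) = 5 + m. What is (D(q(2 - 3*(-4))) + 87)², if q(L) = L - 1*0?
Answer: 11236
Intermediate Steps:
q(L) = L (q(L) = L + 0 = L)
(D(q(2 - 3*(-4))) + 87)² = ((5 + (2 - 3*(-4))) + 87)² = ((5 + (2 + 12)) + 87)² = ((5 + 14) + 87)² = (19 + 87)² = 106² = 11236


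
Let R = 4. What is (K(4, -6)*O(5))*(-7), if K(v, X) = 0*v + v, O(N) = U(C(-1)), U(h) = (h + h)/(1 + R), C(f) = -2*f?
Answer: -112/5 ≈ -22.400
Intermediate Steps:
U(h) = 2*h/5 (U(h) = (h + h)/(1 + 4) = (2*h)/5 = (2*h)*(⅕) = 2*h/5)
O(N) = ⅘ (O(N) = 2*(-2*(-1))/5 = (⅖)*2 = ⅘)
K(v, X) = v (K(v, X) = 0 + v = v)
(K(4, -6)*O(5))*(-7) = (4*(⅘))*(-7) = (16/5)*(-7) = -112/5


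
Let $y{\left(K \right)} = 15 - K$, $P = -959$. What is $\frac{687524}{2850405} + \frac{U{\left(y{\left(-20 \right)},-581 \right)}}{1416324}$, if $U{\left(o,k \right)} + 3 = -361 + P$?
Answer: $\frac{46189793141}{192242714820} \approx 0.24027$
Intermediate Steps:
$U{\left(o,k \right)} = -1323$ ($U{\left(o,k \right)} = -3 - 1320 = -1323$)
$\frac{687524}{2850405} + \frac{U{\left(y{\left(-20 \right)},-581 \right)}}{1416324} = \frac{687524}{2850405} - \frac{1323}{1416324} = 687524 \cdot \frac{1}{2850405} - \frac{63}{67444} = \frac{687524}{2850405} - \frac{63}{67444} = \frac{46189793141}{192242714820}$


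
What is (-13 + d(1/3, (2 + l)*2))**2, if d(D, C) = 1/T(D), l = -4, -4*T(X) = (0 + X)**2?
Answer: 2401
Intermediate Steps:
T(X) = -X**2/4 (T(X) = -(0 + X)**2/4 = -X**2/4)
d(D, C) = -4/D**2 (d(D, C) = 1/(-D**2/4) = -4/D**2)
(-13 + d(1/3, (2 + l)*2))**2 = (-13 - 4/(1/3)**2)**2 = (-13 - 4/3**(-2))**2 = (-13 - 4*9)**2 = (-13 - 36)**2 = (-49)**2 = 2401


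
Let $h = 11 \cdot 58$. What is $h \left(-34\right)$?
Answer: $-21692$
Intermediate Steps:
$h = 638$
$h \left(-34\right) = 638 \left(-34\right) = -21692$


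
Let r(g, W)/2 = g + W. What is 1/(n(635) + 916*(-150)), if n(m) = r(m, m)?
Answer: -1/134860 ≈ -7.4151e-6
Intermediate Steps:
r(g, W) = 2*W + 2*g (r(g, W) = 2*(g + W) = 2*(W + g) = 2*W + 2*g)
n(m) = 4*m (n(m) = 2*m + 2*m = 4*m)
1/(n(635) + 916*(-150)) = 1/(4*635 + 916*(-150)) = 1/(2540 - 137400) = 1/(-134860) = -1/134860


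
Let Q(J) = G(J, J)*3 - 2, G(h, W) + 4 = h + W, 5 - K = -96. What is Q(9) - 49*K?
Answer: -4909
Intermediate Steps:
K = 101 (K = 5 - 1*(-96) = 5 + 96 = 101)
G(h, W) = -4 + W + h (G(h, W) = -4 + (h + W) = -4 + (W + h) = -4 + W + h)
Q(J) = -14 + 6*J (Q(J) = (-4 + J + J)*3 - 2 = (-4 + 2*J)*3 - 2 = (-12 + 6*J) - 2 = -14 + 6*J)
Q(9) - 49*K = (-14 + 6*9) - 49*101 = (-14 + 54) - 4949 = 40 - 4949 = -4909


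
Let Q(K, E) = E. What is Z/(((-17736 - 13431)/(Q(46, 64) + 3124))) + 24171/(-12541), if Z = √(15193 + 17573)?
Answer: -24171/12541 - 3188*√32766/31167 ≈ -20.443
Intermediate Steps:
Z = √32766 ≈ 181.01
Z/(((-17736 - 13431)/(Q(46, 64) + 3124))) + 24171/(-12541) = √32766/(((-17736 - 13431)/(64 + 3124))) + 24171/(-12541) = √32766/((-31167/3188)) + 24171*(-1/12541) = √32766/((-31167*1/3188)) - 24171/12541 = √32766/(-31167/3188) - 24171/12541 = √32766*(-3188/31167) - 24171/12541 = -3188*√32766/31167 - 24171/12541 = -24171/12541 - 3188*√32766/31167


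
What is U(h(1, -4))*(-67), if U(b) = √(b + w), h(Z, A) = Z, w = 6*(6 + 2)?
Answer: -469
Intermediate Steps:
w = 48 (w = 6*8 = 48)
U(b) = √(48 + b) (U(b) = √(b + 48) = √(48 + b))
U(h(1, -4))*(-67) = √(48 + 1)*(-67) = √49*(-67) = 7*(-67) = -469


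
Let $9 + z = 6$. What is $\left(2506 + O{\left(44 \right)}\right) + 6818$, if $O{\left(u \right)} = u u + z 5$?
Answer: $11245$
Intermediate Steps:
$z = -3$ ($z = -9 + 6 = -3$)
$O{\left(u \right)} = -15 + u^{2}$ ($O{\left(u \right)} = u u - 15 = u^{2} - 15 = -15 + u^{2}$)
$\left(2506 + O{\left(44 \right)}\right) + 6818 = \left(2506 - \left(15 - 44^{2}\right)\right) + 6818 = \left(2506 + \left(-15 + 1936\right)\right) + 6818 = \left(2506 + 1921\right) + 6818 = 4427 + 6818 = 11245$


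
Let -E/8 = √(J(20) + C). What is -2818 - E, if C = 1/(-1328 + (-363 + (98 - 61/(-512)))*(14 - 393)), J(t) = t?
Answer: -2818 + 16*√12862428580678245/50719665 ≈ -2782.2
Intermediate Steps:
C = 512/50719665 (C = 1/(-1328 + (-363 + (98 - 61*(-1/512)))*(-379)) = 1/(-1328 + (-363 + (98 + 61/512))*(-379)) = 1/(-1328 + (-363 + 50237/512)*(-379)) = 1/(-1328 - 135619/512*(-379)) = 1/(-1328 + 51399601/512) = 1/(50719665/512) = 512/50719665 ≈ 1.0095e-5)
E = -16*√12862428580678245/50719665 (E = -8*√(20 + 512/50719665) = -16*√12862428580678245/50719665 ≈ -35.777)
-2818 - E = -2818 - (-16)*√12862428580678245/50719665 = -2818 + 16*√12862428580678245/50719665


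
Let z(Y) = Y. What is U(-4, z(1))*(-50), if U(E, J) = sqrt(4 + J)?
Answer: -50*sqrt(5) ≈ -111.80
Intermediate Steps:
U(-4, z(1))*(-50) = sqrt(4 + 1)*(-50) = sqrt(5)*(-50) = -50*sqrt(5)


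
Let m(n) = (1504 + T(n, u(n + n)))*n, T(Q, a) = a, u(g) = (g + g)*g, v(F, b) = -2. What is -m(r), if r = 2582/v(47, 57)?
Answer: 17215423032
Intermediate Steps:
u(g) = 2*g² (u(g) = (2*g)*g = 2*g²)
r = -1291 (r = 2582/(-2) = 2582*(-½) = -1291)
m(n) = n*(1504 + 8*n²) (m(n) = (1504 + 2*(n + n)²)*n = (1504 + 2*(2*n)²)*n = (1504 + 2*(4*n²))*n = (1504 + 8*n²)*n = n*(1504 + 8*n²))
-m(r) = -8*(-1291)*(188 + (-1291)²) = -8*(-1291)*(188 + 1666681) = -8*(-1291)*1666869 = -1*(-17215423032) = 17215423032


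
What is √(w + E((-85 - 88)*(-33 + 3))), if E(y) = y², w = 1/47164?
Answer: 23*√28316548341679/23582 ≈ 5190.0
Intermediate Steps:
w = 1/47164 ≈ 2.1203e-5
√(w + E((-85 - 88)*(-33 + 3))) = √(1/47164 + ((-85 - 88)*(-33 + 3))²) = √(1/47164 + (-173*(-30))²) = √(1/47164 + 5190²) = √(1/47164 + 26936100) = √(1270414220401/47164) = 23*√28316548341679/23582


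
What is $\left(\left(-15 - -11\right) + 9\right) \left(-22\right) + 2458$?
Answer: $2348$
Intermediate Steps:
$\left(\left(-15 - -11\right) + 9\right) \left(-22\right) + 2458 = \left(\left(-15 + 11\right) + 9\right) \left(-22\right) + 2458 = \left(-4 + 9\right) \left(-22\right) + 2458 = 5 \left(-22\right) + 2458 = -110 + 2458 = 2348$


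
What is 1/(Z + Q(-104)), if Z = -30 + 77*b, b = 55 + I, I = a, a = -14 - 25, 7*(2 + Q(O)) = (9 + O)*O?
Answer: 7/18280 ≈ 0.00038293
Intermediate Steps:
Q(O) = -2 + O*(9 + O)/7 (Q(O) = -2 + ((9 + O)*O)/7 = -2 + (O*(9 + O))/7 = -2 + O*(9 + O)/7)
a = -39
I = -39
b = 16 (b = 55 - 39 = 16)
Z = 1202 (Z = -30 + 77*16 = -30 + 1232 = 1202)
1/(Z + Q(-104)) = 1/(1202 + (-2 + (⅐)*(-104)² + (9/7)*(-104))) = 1/(1202 + (-2 + (⅐)*10816 - 936/7)) = 1/(1202 + (-2 + 10816/7 - 936/7)) = 1/(1202 + 9866/7) = 1/(18280/7) = 7/18280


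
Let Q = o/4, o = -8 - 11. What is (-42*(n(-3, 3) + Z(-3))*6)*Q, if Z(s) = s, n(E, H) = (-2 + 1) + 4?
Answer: 0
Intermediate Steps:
n(E, H) = 3 (n(E, H) = -1 + 4 = 3)
o = -19
Q = -19/4 ≈ -4.7500
(-42*(n(-3, 3) + Z(-3))*6)*Q = -42*(3 - 3)*6*(-19/4) = -0*6*(-19/4) = -42*0*(-19/4) = 0*(-19/4) = 0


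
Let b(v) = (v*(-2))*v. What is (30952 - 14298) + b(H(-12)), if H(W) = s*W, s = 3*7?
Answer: -110354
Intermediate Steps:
s = 21
H(W) = 21*W
b(v) = -2*v² (b(v) = (-2*v)*v = -2*v²)
(30952 - 14298) + b(H(-12)) = (30952 - 14298) - 2*(21*(-12))² = 16654 - 2*(-252)² = 16654 - 2*63504 = 16654 - 127008 = -110354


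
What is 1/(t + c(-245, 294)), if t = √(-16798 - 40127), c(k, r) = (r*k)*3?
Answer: -4802/1037665445 - I*√253/3112996335 ≈ -4.6277e-6 - 5.1095e-9*I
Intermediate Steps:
c(k, r) = 3*k*r (c(k, r) = (k*r)*3 = 3*k*r)
t = 15*I*√253 (t = √(-56925) = 15*I*√253 ≈ 238.59*I)
1/(t + c(-245, 294)) = 1/(15*I*√253 + 3*(-245)*294) = 1/(15*I*√253 - 216090) = 1/(-216090 + 15*I*√253)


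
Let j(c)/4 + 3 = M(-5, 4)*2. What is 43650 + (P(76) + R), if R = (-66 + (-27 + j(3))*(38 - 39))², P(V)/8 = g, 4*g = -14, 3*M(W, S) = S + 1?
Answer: 407239/9 ≈ 45249.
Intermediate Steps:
M(W, S) = ⅓ + S/3 (M(W, S) = (S + 1)/3 = (1 + S)/3 = ⅓ + S/3)
g = -7/2 (g = (¼)*(-14) = -7/2 ≈ -3.5000)
P(V) = -28 (P(V) = 8*(-7/2) = -28)
j(c) = 4/3 (j(c) = -12 + 4*((⅓ + (⅓)*4)*2) = -12 + 4*((⅓ + 4/3)*2) = -12 + 4*((5/3)*2) = -12 + 4*(10/3) = -12 + 40/3 = 4/3)
R = 14641/9 (R = (-66 + (-27 + 4/3)*(38 - 39))² = (-66 - 77/3*(-1))² = (-66 + 77/3)² = (-121/3)² = 14641/9 ≈ 1626.8)
43650 + (P(76) + R) = 43650 + (-28 + 14641/9) = 43650 + 14389/9 = 407239/9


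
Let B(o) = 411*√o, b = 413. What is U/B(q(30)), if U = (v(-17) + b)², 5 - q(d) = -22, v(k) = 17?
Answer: 184900*√3/3699 ≈ 86.579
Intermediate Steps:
q(d) = 27 (q(d) = 5 - 1*(-22) = 5 + 22 = 27)
U = 184900 (U = (17 + 413)² = 430² = 184900)
U/B(q(30)) = 184900/((411*√27)) = 184900/((411*(3*√3))) = 184900/((1233*√3)) = 184900*(√3/3699) = 184900*√3/3699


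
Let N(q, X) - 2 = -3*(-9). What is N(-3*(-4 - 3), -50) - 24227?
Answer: -24198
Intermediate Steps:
N(q, X) = 29 (N(q, X) = 2 - 3*(-9) = 2 + 27 = 29)
N(-3*(-4 - 3), -50) - 24227 = 29 - 24227 = -24198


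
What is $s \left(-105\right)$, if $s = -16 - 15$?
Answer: $3255$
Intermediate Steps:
$s = -31$ ($s = -16 - 15 = -31$)
$s \left(-105\right) = \left(-31\right) \left(-105\right) = 3255$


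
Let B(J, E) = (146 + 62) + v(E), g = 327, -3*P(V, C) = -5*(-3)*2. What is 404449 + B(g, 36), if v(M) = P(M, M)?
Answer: 404647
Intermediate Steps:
P(V, C) = -10 (P(V, C) = -(-5*(-3))*2/3 = -5*2 = -⅓*30 = -10)
v(M) = -10
B(J, E) = 198 (B(J, E) = (146 + 62) - 10 = 208 - 10 = 198)
404449 + B(g, 36) = 404449 + 198 = 404647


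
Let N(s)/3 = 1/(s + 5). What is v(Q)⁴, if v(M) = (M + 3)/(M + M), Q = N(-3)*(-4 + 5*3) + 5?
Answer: 5764801/54700816 ≈ 0.10539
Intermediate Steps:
N(s) = 3/(5 + s) (N(s) = 3/(s + 5) = 3/(5 + s))
Q = 43/2 (Q = (3/(5 - 3))*(-4 + 5*3) + 5 = (3/2)*(-4 + 15) + 5 = (3*(½))*11 + 5 = (3/2)*11 + 5 = 33/2 + 5 = 43/2 ≈ 21.500)
v(M) = (3 + M)/(2*M) (v(M) = (3 + M)/((2*M)) = (3 + M)*(1/(2*M)) = (3 + M)/(2*M))
v(Q)⁴ = ((3 + 43/2)/(2*(43/2)))⁴ = ((½)*(2/43)*(49/2))⁴ = (49/86)⁴ = 5764801/54700816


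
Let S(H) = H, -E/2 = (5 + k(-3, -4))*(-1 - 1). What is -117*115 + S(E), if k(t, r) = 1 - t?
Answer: -13419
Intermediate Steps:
E = 36 (E = -2*(5 + (1 - 1*(-3)))*(-1 - 1) = -2*(5 + (1 + 3))*(-2) = -2*(5 + 4)*(-2) = -18*(-2) = -2*(-18) = 36)
-117*115 + S(E) = -117*115 + 36 = -13455 + 36 = -13419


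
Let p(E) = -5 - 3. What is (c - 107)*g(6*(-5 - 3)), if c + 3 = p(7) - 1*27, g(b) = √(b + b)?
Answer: -580*I*√6 ≈ -1420.7*I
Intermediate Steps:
p(E) = -8
g(b) = √2*√b (g(b) = √(2*b) = √2*√b)
c = -38 (c = -3 + (-8 - 1*27) = -3 + (-8 - 27) = -3 - 35 = -38)
(c - 107)*g(6*(-5 - 3)) = (-38 - 107)*(√2*√(6*(-5 - 3))) = -145*√2*√(6*(-8)) = -145*√2*√(-48) = -145*√2*4*I*√3 = -580*I*√6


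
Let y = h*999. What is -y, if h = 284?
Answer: -283716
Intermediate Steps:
y = 283716 (y = 284*999 = 283716)
-y = -1*283716 = -283716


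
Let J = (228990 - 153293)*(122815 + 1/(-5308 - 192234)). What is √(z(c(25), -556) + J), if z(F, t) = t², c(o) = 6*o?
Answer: 5*√14511870885624837766/197542 ≈ 96421.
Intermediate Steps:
J = 1836494055823113/197542 (J = 75697*(122815 + 1/(-197542)) = 75697*(122815 - 1/197542) = 75697*(24261120729/197542) = 1836494055823113/197542 ≈ 9.2967e+9)
√(z(c(25), -556) + J) = √((-556)² + 1836494055823113/197542) = √(309136 + 1836494055823113/197542) = √(1836555123166825/197542) = 5*√14511870885624837766/197542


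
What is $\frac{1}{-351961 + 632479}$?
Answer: $\frac{1}{280518} \approx 3.5648 \cdot 10^{-6}$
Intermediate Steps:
$\frac{1}{-351961 + 632479} = \frac{1}{280518}$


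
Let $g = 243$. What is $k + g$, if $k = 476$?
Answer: $719$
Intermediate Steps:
$k + g = 476 + 243 = 719$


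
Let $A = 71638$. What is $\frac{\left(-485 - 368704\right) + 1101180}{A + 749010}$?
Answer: $\frac{731991}{820648} \approx 0.89197$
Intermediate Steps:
$\frac{\left(-485 - 368704\right) + 1101180}{A + 749010} = \frac{\left(-485 - 368704\right) + 1101180}{71638 + 749010} = \frac{\left(-485 - 368704\right) + 1101180}{820648} = \left(-369189 + 1101180\right) \frac{1}{820648} = 731991 \cdot \frac{1}{820648} = \frac{731991}{820648}$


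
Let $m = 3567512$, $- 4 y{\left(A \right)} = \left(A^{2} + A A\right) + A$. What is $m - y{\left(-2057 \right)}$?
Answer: $\frac{22730489}{4} \approx 5.6826 \cdot 10^{6}$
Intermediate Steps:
$y{\left(A \right)} = - \frac{A^{2}}{2} - \frac{A}{4}$ ($y{\left(A \right)} = - \frac{\left(A^{2} + A A\right) + A}{4} = - \frac{\left(A^{2} + A^{2}\right) + A}{4} = - \frac{2 A^{2} + A}{4} = - \frac{A + 2 A^{2}}{4} = - \frac{A^{2}}{2} - \frac{A}{4}$)
$m - y{\left(-2057 \right)} = 3567512 - \left(- \frac{1}{4}\right) \left(-2057\right) \left(1 + 2 \left(-2057\right)\right) = 3567512 - \left(- \frac{1}{4}\right) \left(-2057\right) \left(1 - 4114\right) = 3567512 - \left(- \frac{1}{4}\right) \left(-2057\right) \left(-4113\right) = 3567512 - - \frac{8460441}{4} = 3567512 + \frac{8460441}{4} = \frac{22730489}{4}$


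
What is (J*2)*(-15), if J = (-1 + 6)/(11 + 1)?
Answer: -25/2 ≈ -12.500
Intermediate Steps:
J = 5/12 ≈ 0.41667
(J*2)*(-15) = ((5/12)*2)*(-15) = (5/6)*(-15) = -25/2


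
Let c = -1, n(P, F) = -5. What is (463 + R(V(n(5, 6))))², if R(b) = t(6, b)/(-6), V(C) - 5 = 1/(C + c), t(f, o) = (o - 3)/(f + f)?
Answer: 40002000025/186624 ≈ 2.1435e+5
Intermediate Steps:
t(f, o) = (-3 + o)/(2*f) (t(f, o) = (-3 + o)/((2*f)) = (-3 + o)*(1/(2*f)) = (-3 + o)/(2*f))
V(C) = 5 + 1/(-1 + C) (V(C) = 5 + 1/(C - 1) = 5 + 1/(-1 + C))
R(b) = 1/24 - b/72 (R(b) = ((½)*(-3 + b)/6)/(-6) = ((½)*(⅙)*(-3 + b))*(-⅙) = (-¼ + b/12)*(-⅙) = 1/24 - b/72)
(463 + R(V(n(5, 6))))² = (463 + (1/24 - (-4 + 5*(-5))/(72*(-1 - 5))))² = (463 + (1/24 - (-4 - 25)/(72*(-6))))² = (463 + (1/24 - (-1)*(-29)/432))² = (463 + (1/24 - 1/72*29/6))² = (463 + (1/24 - 29/432))² = (463 - 11/432)² = (200005/432)² = 40002000025/186624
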